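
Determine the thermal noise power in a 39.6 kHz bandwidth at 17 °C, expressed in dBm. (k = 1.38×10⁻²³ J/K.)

T = 17 °C + 273.15 = 290.15 K
P_n = kTB = 1.38×10⁻²³ × 290.15 × 3.96×10⁴ = 1.59×10⁻¹⁶ W
In dBm: 10 log₁₀(1.59×10⁻¹⁶ / 10⁻³) = −128.0 dBm

−128.0 dBm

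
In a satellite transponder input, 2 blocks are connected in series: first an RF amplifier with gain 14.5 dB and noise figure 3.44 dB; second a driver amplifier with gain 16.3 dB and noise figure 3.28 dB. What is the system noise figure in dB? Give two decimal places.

Convert to linear (a loss of L dB is a gain of −L dB): F_i = 10^(NF_i/10), G_i = 10^(G_i,dB/10)
  Stage 1: F_1 = 10^(3.44/10) = 2.208, G_1 = 10^(14.5/10) = 28.18
  Stage 2: F_2 = 10^(3.28/10) = 2.128, G_2 = 10^(16.3/10) = 42.66
Friis cascade:
  F = 2.208 + (2.128 − 1)/28.18 = 2.248
NF = 10 log₁₀(2.248) = 3.52 dB

3.52 dB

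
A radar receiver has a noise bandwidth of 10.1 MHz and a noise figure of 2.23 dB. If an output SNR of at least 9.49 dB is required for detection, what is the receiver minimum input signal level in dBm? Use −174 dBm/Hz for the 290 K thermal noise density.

Sensitivity = −174 + 10 log₁₀(B) + NF + SNR_min
= −174 + 70.04 + 2.23 + 9.49
= −92.24 dBm → −92.2 dBm

−92.2 dBm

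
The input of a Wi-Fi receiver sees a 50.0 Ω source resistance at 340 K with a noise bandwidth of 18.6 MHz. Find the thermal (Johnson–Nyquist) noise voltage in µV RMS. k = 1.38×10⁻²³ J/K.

V_n = √(4kTRB)
4kTRB = 4 × 1.38×10⁻²³ × 340 × 5.00×10¹ × 1.86×10⁷ = 1.75×10⁻¹¹ V²
V_n = √(1.75×10⁻¹¹) = 4.18×10⁻⁶ V = 4.18 µV

4.18 µV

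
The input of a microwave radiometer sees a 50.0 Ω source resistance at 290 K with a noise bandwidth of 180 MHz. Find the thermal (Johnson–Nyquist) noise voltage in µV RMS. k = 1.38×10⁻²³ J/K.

12.0 µV

V_n = √(4kTRB)
4kTRB = 4 × 1.38×10⁻²³ × 290 × 5.00×10¹ × 1.80×10⁸ = 1.44×10⁻¹⁰ V²
V_n = √(1.44×10⁻¹⁰) = 1.20×10⁻⁵ V = 12.0 µV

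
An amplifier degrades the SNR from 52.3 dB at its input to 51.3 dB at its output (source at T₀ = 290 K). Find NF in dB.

1.0 dB

NF (dB) = SNR_in(dB) − SNR_out(dB) when the source is at T₀
NF = 52.3 − 51.3 = 1.0 dB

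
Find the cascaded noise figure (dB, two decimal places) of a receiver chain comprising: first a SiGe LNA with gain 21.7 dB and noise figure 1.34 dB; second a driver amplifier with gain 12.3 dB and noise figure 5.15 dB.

Convert to linear (a loss of L dB is a gain of −L dB): F_i = 10^(NF_i/10), G_i = 10^(G_i,dB/10)
  Stage 1: F_1 = 10^(1.34/10) = 1.361, G_1 = 10^(21.7/10) = 147.9
  Stage 2: F_2 = 10^(5.15/10) = 3.273, G_2 = 10^(12.3/10) = 16.98
Friis cascade:
  F = 1.361 + (3.273 − 1)/147.9 = 1.377
NF = 10 log₁₀(1.377) = 1.39 dB

1.39 dB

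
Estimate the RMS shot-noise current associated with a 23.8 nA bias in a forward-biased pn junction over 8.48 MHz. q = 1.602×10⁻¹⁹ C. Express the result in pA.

254 pA

I_n = √(2qI·B)
2qI·B = 2 × 1.602×10⁻¹⁹ × 2.38×10⁻⁸ × 8.48×10⁶ = 6.47×10⁻²⁰ A²
I_n = √(6.47×10⁻²⁰) = 2.54×10⁻¹⁰ A = 254 pA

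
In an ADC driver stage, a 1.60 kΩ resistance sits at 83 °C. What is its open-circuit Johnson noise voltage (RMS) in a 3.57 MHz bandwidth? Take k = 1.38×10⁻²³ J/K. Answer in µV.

10.6 µV

T = 83 °C + 273.15 = 356.15 K
V_n = √(4kTRB)
4kTRB = 4 × 1.38×10⁻²³ × 356.15 × 1.60×10³ × 3.57×10⁶ = 1.12×10⁻¹⁰ V²
V_n = √(1.12×10⁻¹⁰) = 1.06×10⁻⁵ V = 10.6 µV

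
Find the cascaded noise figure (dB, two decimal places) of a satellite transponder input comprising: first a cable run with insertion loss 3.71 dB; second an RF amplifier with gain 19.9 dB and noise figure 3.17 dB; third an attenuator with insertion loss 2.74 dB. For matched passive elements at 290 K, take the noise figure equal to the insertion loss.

6.90 dB

Convert to linear (a loss of L dB is a gain of −L dB): F_i = 10^(NF_i/10), G_i = 10^(G_i,dB/10)
  Stage 1: F_1 = 10^(3.71/10) = 2.350, G_1 = 10^(−3.71/10) = 0.4256
  Stage 2: F_2 = 10^(3.17/10) = 2.075, G_2 = 10^(19.9/10) = 97.72
  Stage 3: F_3 = 10^(2.74/10) = 1.879, G_3 = 10^(−2.74/10) = 0.5321
Friis cascade:
  F = 2.350 + (2.075 − 1)/0.4256 + (1.879 − 1)/41.59 = 4.896
NF = 10 log₁₀(4.896) = 6.90 dB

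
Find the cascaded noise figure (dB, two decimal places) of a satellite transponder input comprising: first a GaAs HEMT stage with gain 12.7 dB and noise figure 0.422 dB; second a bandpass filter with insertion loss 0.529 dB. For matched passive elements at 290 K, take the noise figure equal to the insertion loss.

0.45 dB

Convert to linear (a loss of L dB is a gain of −L dB): F_i = 10^(NF_i/10), G_i = 10^(G_i,dB/10)
  Stage 1: F_1 = 10^(0.422/10) = 1.102, G_1 = 10^(12.7/10) = 18.62
  Stage 2: F_2 = 10^(0.529/10) = 1.130, G_2 = 10^(−0.529/10) = 0.8853
Friis cascade:
  F = 1.102 + (1.130 − 1)/18.62 = 1.109
NF = 10 log₁₀(1.109) = 0.45 dB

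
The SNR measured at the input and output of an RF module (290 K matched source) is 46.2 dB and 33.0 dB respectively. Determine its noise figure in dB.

NF (dB) = SNR_in(dB) − SNR_out(dB) when the source is at T₀
NF = 46.2 − 33.0 = 13.2 dB

13.2 dB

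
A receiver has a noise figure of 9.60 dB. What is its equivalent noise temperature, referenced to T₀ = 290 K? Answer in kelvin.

F = 10^(9.60/10) = 9.12011
T_e = (F − 1)·T₀ = (9.12011 − 1) × 290 = 2355 K

2355 K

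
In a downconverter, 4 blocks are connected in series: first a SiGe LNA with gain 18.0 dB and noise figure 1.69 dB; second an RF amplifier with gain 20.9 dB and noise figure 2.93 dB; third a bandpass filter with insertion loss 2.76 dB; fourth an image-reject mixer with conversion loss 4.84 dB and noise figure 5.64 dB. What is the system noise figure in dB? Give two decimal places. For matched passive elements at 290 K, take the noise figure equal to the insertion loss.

1.74 dB

Convert to linear (a loss of L dB is a gain of −L dB): F_i = 10^(NF_i/10), G_i = 10^(G_i,dB/10)
  Stage 1: F_1 = 10^(1.69/10) = 1.476, G_1 = 10^(18.0/10) = 63.10
  Stage 2: F_2 = 10^(2.93/10) = 1.963, G_2 = 10^(20.9/10) = 123.0
  Stage 3: F_3 = 10^(2.76/10) = 1.888, G_3 = 10^(−2.76/10) = 0.5297
  Stage 4: F_4 = 10^(5.64/10) = 3.664, G_4 = 10^(−4.84/10) = 0.3281
Friis cascade:
  F = 1.476 + (1.963 − 1)/63.10 + (1.888 − 1)/7762 + (3.664 − 1)/4111 = 1.492
NF = 10 log₁₀(1.492) = 1.74 dB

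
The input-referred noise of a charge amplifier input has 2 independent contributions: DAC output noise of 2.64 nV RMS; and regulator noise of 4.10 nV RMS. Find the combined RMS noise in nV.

Uncorrelated sources add in power (mean-square): V_tot = √(ΣV_i²)
V_tot = √[(2.64×10⁻⁹)² + (4.10×10⁻⁹)²] = 4.88×10⁻⁹ V = 4.88 nV

4.88 nV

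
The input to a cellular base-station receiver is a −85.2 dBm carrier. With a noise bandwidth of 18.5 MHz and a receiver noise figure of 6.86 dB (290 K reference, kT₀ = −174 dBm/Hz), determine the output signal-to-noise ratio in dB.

Noise floor: N = −174 + 10 log₁₀(B) + NF
10 log₁₀(1.85×10⁷) = 72.67 dB
N = −174 + 72.67 + 6.86 = −94.47 dBm
SNR = P_sig − N = −85.2 − (−94.47) = 9.27 dB → 9.3 dB

9.3 dB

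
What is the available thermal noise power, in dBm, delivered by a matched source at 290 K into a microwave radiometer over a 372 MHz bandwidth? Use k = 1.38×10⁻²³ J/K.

P_n = kTB = 1.38×10⁻²³ × 290 × 3.72×10⁸ = 1.49×10⁻¹² W
In dBm: 10 log₁₀(1.49×10⁻¹² / 10⁻³) = −88.3 dBm

−88.3 dBm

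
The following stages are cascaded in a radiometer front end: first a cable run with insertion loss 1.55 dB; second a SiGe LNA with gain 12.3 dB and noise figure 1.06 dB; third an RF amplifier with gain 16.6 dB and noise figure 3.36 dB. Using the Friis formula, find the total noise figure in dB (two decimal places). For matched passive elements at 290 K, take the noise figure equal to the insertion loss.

Convert to linear (a loss of L dB is a gain of −L dB): F_i = 10^(NF_i/10), G_i = 10^(G_i,dB/10)
  Stage 1: F_1 = 10^(1.55/10) = 1.429, G_1 = 10^(−1.55/10) = 0.6998
  Stage 2: F_2 = 10^(1.06/10) = 1.276, G_2 = 10^(12.3/10) = 16.98
  Stage 3: F_3 = 10^(3.36/10) = 2.168, G_3 = 10^(16.6/10) = 45.71
Friis cascade:
  F = 1.429 + (1.276 − 1)/0.6998 + (2.168 − 1)/11.89 = 1.922
NF = 10 log₁₀(1.922) = 2.84 dB

2.84 dB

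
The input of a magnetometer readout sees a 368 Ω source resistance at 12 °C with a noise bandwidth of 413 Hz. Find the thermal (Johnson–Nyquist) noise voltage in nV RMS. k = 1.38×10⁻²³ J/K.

T = 12 °C + 273.15 = 285.15 K
V_n = √(4kTRB)
4kTRB = 4 × 1.38×10⁻²³ × 285.15 × 3.68×10² × 4.13×10² = 2.39×10⁻¹⁵ V²
V_n = √(2.39×10⁻¹⁵) = 4.89×10⁻⁸ V = 48.9 nV

48.9 nV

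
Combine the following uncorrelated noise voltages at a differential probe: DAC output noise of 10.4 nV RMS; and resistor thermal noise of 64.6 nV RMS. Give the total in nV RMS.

65.4 nV

Uncorrelated sources add in power (mean-square): V_tot = √(ΣV_i²)
V_tot = √[(1.04×10⁻⁸)² + (6.46×10⁻⁸)²] = 6.54×10⁻⁸ V = 65.4 nV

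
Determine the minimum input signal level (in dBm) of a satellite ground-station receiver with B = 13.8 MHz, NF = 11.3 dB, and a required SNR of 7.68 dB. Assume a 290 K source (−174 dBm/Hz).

Sensitivity = −174 + 10 log₁₀(B) + NF + SNR_min
= −174 + 71.4 + 11.3 + 7.68
= −83.62 dBm → −83.6 dBm

−83.6 dBm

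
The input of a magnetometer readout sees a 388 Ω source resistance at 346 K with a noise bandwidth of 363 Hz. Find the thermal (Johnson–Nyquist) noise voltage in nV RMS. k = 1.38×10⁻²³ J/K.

V_n = √(4kTRB)
4kTRB = 4 × 1.38×10⁻²³ × 346 × 3.88×10² × 3.63×10² = 2.69×10⁻¹⁵ V²
V_n = √(2.69×10⁻¹⁵) = 5.19×10⁻⁸ V = 51.9 nV

51.9 nV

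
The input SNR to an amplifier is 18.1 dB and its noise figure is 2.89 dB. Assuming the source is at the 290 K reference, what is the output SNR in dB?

15.21 dB

By definition F = SNR_in/SNR_out, so in dB: SNR_out = SNR_in − NF
SNR_out = 18.1 − 2.89 = 15.21 dB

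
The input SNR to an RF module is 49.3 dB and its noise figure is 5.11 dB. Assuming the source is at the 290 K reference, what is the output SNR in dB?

44.19 dB

By definition F = SNR_in/SNR_out, so in dB: SNR_out = SNR_in − NF
SNR_out = 49.3 − 5.11 = 44.19 dB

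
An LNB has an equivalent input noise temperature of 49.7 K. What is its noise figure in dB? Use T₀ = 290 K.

0.687 dB

F = 1 + T_e/T₀ = 1 + 49.7/290 = 1.17138
NF = 10 log₁₀(1.17138) = 0.687 dB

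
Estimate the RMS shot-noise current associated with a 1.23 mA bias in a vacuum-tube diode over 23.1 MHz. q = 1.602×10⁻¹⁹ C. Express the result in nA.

I_n = √(2qI·B)
2qI·B = 2 × 1.602×10⁻¹⁹ × 1.23×10⁻³ × 2.31×10⁷ = 9.10×10⁻¹⁵ A²
I_n = √(9.10×10⁻¹⁵) = 9.54×10⁻⁸ A = 95.4 nA

95.4 nA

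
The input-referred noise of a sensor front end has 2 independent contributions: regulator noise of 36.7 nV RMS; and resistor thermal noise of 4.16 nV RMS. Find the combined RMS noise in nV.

36.9 nV

Uncorrelated sources add in power (mean-square): V_tot = √(ΣV_i²)
V_tot = √[(3.67×10⁻⁸)² + (4.16×10⁻⁹)²] = 3.69×10⁻⁸ V = 36.9 nV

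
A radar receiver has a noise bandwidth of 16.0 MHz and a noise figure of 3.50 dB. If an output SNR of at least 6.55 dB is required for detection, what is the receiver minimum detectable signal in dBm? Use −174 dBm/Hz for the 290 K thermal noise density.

−91.9 dBm

Sensitivity = −174 + 10 log₁₀(B) + NF + SNR_min
= −174 + 72.04 + 3.50 + 6.55
= −91.91 dBm → −91.9 dBm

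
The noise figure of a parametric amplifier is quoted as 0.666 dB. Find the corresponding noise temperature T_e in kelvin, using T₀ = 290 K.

F = 10^(0.666/10) = 1.16574
T_e = (F − 1)·T₀ = (1.16574 − 1) × 290 = 48.1 K

48.1 K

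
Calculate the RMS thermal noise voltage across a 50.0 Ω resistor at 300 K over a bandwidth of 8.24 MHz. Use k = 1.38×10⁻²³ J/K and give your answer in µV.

2.61 µV

V_n = √(4kTRB)
4kTRB = 4 × 1.38×10⁻²³ × 300 × 5.00×10¹ × 8.24×10⁶ = 6.82×10⁻¹² V²
V_n = √(6.82×10⁻¹²) = 2.61×10⁻⁶ V = 2.61 µV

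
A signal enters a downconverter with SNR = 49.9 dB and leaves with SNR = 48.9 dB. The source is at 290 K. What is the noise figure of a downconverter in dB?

1.0 dB

NF (dB) = SNR_in(dB) − SNR_out(dB) when the source is at T₀
NF = 49.9 − 48.9 = 1.0 dB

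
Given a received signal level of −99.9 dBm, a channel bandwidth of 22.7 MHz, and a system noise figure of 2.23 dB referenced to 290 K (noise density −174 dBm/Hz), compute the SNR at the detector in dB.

Noise floor: N = −174 + 10 log₁₀(B) + NF
10 log₁₀(2.27×10⁷) = 73.56 dB
N = −174 + 73.56 + 2.23 = −98.21 dBm
SNR = P_sig − N = −99.9 − (−98.21) = −1.69 dB → −1.7 dB

−1.7 dB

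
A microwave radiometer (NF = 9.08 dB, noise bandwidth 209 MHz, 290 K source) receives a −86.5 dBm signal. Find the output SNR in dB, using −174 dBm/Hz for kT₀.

Noise floor: N = −174 + 10 log₁₀(B) + NF
10 log₁₀(2.09×10⁸) = 83.2 dB
N = −174 + 83.2 + 9.08 = −81.72 dBm
SNR = P_sig − N = −86.5 − (−81.72) = −4.78 dB → −4.8 dB

−4.8 dB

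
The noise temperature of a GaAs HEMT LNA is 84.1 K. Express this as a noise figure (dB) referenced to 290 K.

F = 1 + T_e/T₀ = 1 + 84.1/290 = 1.29
NF = 10 log₁₀(1.29) = 1.11 dB

1.11 dB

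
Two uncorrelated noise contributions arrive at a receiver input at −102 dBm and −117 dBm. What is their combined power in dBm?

−101.9 dBm

Convert to linear, add, convert back:
P₁ = 6.31×10⁻¹⁴ W, P₂ = 2.00×10⁻¹⁵ W
P_tot = 6.51×10⁻¹⁴ W → 10 log₁₀(P_tot / 10⁻³) = −101.9 dBm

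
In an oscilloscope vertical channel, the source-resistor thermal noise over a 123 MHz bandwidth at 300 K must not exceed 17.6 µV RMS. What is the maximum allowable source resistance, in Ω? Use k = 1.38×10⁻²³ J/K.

Johnson–Nyquist: V_n = √(4kTRB) ⇒ R = V_n² / (4kTB)
4kTB = 4 × 1.38×10⁻²³ × 300 × 1.23×10⁸ = 2.04×10⁻¹²
R = (1.76×10⁻⁵)² / 2.04×10⁻¹² = 1.52×10² Ω = 152 Ω

152 Ω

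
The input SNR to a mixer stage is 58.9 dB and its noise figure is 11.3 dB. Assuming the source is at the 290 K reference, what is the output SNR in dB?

47.6 dB

By definition F = SNR_in/SNR_out, so in dB: SNR_out = SNR_in − NF
SNR_out = 58.9 − 11.3 = 47.6 dB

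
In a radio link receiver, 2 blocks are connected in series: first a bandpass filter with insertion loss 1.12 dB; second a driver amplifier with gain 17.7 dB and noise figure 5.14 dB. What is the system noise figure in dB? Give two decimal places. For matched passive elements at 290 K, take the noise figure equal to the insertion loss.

Convert to linear (a loss of L dB is a gain of −L dB): F_i = 10^(NF_i/10), G_i = 10^(G_i,dB/10)
  Stage 1: F_1 = 10^(1.12/10) = 1.294, G_1 = 10^(−1.12/10) = 0.7727
  Stage 2: F_2 = 10^(5.14/10) = 3.266, G_2 = 10^(17.7/10) = 58.88
Friis cascade:
  F = 1.294 + (3.266 − 1)/0.7727 = 4.227
NF = 10 log₁₀(4.227) = 6.26 dB

6.26 dB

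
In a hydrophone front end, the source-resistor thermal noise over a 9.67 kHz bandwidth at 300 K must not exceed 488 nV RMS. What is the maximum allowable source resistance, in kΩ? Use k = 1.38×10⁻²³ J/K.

1.49 kΩ

Johnson–Nyquist: V_n = √(4kTRB) ⇒ R = V_n² / (4kTB)
4kTB = 4 × 1.38×10⁻²³ × 300 × 9.67×10³ = 1.60×10⁻¹⁶
R = (4.88×10⁻⁷)² / 1.60×10⁻¹⁶ = 1.49×10³ Ω = 1.49 kΩ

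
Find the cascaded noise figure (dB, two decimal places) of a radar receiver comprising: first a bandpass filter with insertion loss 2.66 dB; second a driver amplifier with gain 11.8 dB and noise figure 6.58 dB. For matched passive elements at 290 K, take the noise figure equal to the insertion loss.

9.24 dB

Convert to linear (a loss of L dB is a gain of −L dB): F_i = 10^(NF_i/10), G_i = 10^(G_i,dB/10)
  Stage 1: F_1 = 10^(2.66/10) = 1.845, G_1 = 10^(−2.66/10) = 0.5420
  Stage 2: F_2 = 10^(6.58/10) = 4.550, G_2 = 10^(11.8/10) = 15.14
Friis cascade:
  F = 1.845 + (4.550 − 1)/0.5420 = 8.395
NF = 10 log₁₀(8.395) = 9.24 dB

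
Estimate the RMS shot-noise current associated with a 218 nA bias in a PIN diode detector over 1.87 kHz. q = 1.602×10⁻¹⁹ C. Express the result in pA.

I_n = √(2qI·B)
2qI·B = 2 × 1.602×10⁻¹⁹ × 2.18×10⁻⁷ × 1.87×10³ = 1.31×10⁻²² A²
I_n = √(1.31×10⁻²²) = 1.14×10⁻¹¹ A = 11.4 pA

11.4 pA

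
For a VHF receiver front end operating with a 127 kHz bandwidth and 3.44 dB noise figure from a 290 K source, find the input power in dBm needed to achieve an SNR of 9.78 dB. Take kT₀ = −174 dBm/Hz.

Sensitivity = −174 + 10 log₁₀(B) + NF + SNR_min
= −174 + 51.04 + 3.44 + 9.78
= −109.74 dBm → −109.7 dBm

−109.7 dBm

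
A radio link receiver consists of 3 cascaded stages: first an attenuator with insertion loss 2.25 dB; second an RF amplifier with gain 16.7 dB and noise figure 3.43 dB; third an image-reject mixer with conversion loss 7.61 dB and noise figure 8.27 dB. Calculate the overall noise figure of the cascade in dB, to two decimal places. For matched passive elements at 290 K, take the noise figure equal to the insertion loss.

5.91 dB

Convert to linear (a loss of L dB is a gain of −L dB): F_i = 10^(NF_i/10), G_i = 10^(G_i,dB/10)
  Stage 1: F_1 = 10^(2.25/10) = 1.679, G_1 = 10^(−2.25/10) = 0.5957
  Stage 2: F_2 = 10^(3.43/10) = 2.203, G_2 = 10^(16.7/10) = 46.77
  Stage 3: F_3 = 10^(8.27/10) = 6.714, G_3 = 10^(−7.61/10) = 0.1734
Friis cascade:
  F = 1.679 + (2.203 − 1)/0.5957 + (6.714 − 1)/27.86 = 3.903
NF = 10 log₁₀(3.903) = 5.91 dB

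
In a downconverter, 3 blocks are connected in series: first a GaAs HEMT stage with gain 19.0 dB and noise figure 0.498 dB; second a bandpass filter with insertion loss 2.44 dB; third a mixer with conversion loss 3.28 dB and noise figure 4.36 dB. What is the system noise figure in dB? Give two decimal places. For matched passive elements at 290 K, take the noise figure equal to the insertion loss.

0.68 dB

Convert to linear (a loss of L dB is a gain of −L dB): F_i = 10^(NF_i/10), G_i = 10^(G_i,dB/10)
  Stage 1: F_1 = 10^(0.498/10) = 1.122, G_1 = 10^(19.0/10) = 79.43
  Stage 2: F_2 = 10^(2.44/10) = 1.754, G_2 = 10^(−2.44/10) = 0.5702
  Stage 3: F_3 = 10^(4.36/10) = 2.729, G_3 = 10^(−3.28/10) = 0.4699
Friis cascade:
  F = 1.122 + (1.754 − 1)/79.43 + (2.729 − 1)/45.29 = 1.169
NF = 10 log₁₀(1.169) = 0.68 dB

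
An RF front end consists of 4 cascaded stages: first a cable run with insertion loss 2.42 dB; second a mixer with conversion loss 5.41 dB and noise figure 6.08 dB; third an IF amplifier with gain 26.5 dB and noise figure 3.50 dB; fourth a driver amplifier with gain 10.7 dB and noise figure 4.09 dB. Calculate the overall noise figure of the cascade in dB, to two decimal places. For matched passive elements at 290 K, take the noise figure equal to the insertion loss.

Convert to linear (a loss of L dB is a gain of −L dB): F_i = 10^(NF_i/10), G_i = 10^(G_i,dB/10)
  Stage 1: F_1 = 10^(2.42/10) = 1.746, G_1 = 10^(−2.42/10) = 0.5728
  Stage 2: F_2 = 10^(6.08/10) = 4.055, G_2 = 10^(−5.41/10) = 0.2877
  Stage 3: F_3 = 10^(3.50/10) = 2.239, G_3 = 10^(26.5/10) = 446.7
  Stage 4: F_4 = 10^(4.09/10) = 2.564, G_4 = 10^(10.7/10) = 11.75
Friis cascade:
  F = 1.746 + (4.055 − 1)/0.5728 + (2.239 − 1)/0.1648 + (2.564 − 1)/73.62 = 14.62
NF = 10 log₁₀(14.62) = 11.65 dB

11.65 dB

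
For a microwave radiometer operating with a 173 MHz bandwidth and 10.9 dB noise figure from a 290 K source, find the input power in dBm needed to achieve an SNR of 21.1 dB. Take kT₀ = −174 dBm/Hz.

−59.6 dBm

Sensitivity = −174 + 10 log₁₀(B) + NF + SNR_min
= −174 + 82.38 + 10.9 + 21.1
= −59.62 dBm → −59.6 dBm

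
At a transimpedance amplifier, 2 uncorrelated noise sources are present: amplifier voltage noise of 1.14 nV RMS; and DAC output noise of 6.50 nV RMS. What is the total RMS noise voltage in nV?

6.60 nV

Uncorrelated sources add in power (mean-square): V_tot = √(ΣV_i²)
V_tot = √[(1.14×10⁻⁹)² + (6.50×10⁻⁹)²] = 6.60×10⁻⁹ V = 6.60 nV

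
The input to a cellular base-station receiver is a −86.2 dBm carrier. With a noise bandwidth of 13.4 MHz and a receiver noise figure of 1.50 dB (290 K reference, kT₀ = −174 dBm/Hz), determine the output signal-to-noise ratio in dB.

Noise floor: N = −174 + 10 log₁₀(B) + NF
10 log₁₀(1.34×10⁷) = 71.27 dB
N = −174 + 71.27 + 1.50 = −101.23 dBm
SNR = P_sig − N = −86.2 − (−101.23) = 15.03 dB → 15.0 dB

15.0 dB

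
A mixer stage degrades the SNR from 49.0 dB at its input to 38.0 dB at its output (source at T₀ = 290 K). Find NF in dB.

NF (dB) = SNR_in(dB) − SNR_out(dB) when the source is at T₀
NF = 49.0 − 38.0 = 11.0 dB

11.0 dB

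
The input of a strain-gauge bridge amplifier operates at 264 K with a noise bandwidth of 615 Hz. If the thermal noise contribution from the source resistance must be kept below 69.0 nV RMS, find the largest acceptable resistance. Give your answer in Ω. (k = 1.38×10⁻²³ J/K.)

Johnson–Nyquist: V_n = √(4kTRB) ⇒ R = V_n² / (4kTB)
4kTB = 4 × 1.38×10⁻²³ × 264 × 6.15×10² = 8.96×10⁻¹⁸
R = (6.90×10⁻⁸)² / 8.96×10⁻¹⁸ = 5.31×10² Ω = 531 Ω

531 Ω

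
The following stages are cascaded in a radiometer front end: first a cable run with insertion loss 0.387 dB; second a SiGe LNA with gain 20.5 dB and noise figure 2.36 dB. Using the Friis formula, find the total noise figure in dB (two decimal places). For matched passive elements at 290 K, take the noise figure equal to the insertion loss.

2.75 dB

Convert to linear (a loss of L dB is a gain of −L dB): F_i = 10^(NF_i/10), G_i = 10^(G_i,dB/10)
  Stage 1: F_1 = 10^(0.387/10) = 1.093, G_1 = 10^(−0.387/10) = 0.9147
  Stage 2: F_2 = 10^(2.36/10) = 1.722, G_2 = 10^(20.5/10) = 112.2
Friis cascade:
  F = 1.093 + (1.722 − 1)/0.9147 = 1.882
NF = 10 log₁₀(1.882) = 2.75 dB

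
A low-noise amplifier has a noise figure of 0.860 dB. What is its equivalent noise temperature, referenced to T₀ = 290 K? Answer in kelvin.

F = 10^(0.860/10) = 1.21899
T_e = (F − 1)·T₀ = (1.21899 − 1) × 290 = 63.5 K

63.5 K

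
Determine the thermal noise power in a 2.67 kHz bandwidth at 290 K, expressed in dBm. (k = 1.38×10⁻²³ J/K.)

−139.7 dBm

P_n = kTB = 1.38×10⁻²³ × 290 × 2.67×10³ = 1.07×10⁻¹⁷ W
In dBm: 10 log₁₀(1.07×10⁻¹⁷ / 10⁻³) = −139.7 dBm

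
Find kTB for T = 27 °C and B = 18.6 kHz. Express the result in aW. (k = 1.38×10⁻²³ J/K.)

T = 27 °C + 273.15 = 300.15 K
P_n = kTB = 1.38×10⁻²³ × 300.15 × 1.86×10⁴ = 7.70×10⁻¹⁷ W = 77.0 aW

77.0 aW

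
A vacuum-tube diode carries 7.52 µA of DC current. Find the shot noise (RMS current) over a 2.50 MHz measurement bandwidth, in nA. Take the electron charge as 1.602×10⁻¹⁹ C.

2.45 nA

I_n = √(2qI·B)
2qI·B = 2 × 1.602×10⁻¹⁹ × 7.52×10⁻⁶ × 2.50×10⁶ = 6.02×10⁻¹⁸ A²
I_n = √(6.02×10⁻¹⁸) = 2.45×10⁻⁹ A = 2.45 nA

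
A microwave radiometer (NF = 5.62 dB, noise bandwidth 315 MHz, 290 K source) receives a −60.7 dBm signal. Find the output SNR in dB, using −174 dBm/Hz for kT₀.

Noise floor: N = −174 + 10 log₁₀(B) + NF
10 log₁₀(3.15×10⁸) = 84.98 dB
N = −174 + 84.98 + 5.62 = −83.40 dBm
SNR = P_sig − N = −60.7 − (−83.40) = 22.70 dB → 22.7 dB

22.7 dB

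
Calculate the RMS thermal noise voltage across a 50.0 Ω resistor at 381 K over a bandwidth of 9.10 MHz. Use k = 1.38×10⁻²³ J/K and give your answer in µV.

3.09 µV

V_n = √(4kTRB)
4kTRB = 4 × 1.38×10⁻²³ × 381 × 5.00×10¹ × 9.10×10⁶ = 9.57×10⁻¹² V²
V_n = √(9.57×10⁻¹²) = 3.09×10⁻⁶ V = 3.09 µV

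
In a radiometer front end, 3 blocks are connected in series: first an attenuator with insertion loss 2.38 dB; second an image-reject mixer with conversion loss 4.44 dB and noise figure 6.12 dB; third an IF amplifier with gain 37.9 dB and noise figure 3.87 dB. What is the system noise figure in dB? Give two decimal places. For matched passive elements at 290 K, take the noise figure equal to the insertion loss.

11.46 dB

Convert to linear (a loss of L dB is a gain of −L dB): F_i = 10^(NF_i/10), G_i = 10^(G_i,dB/10)
  Stage 1: F_1 = 10^(2.38/10) = 1.730, G_1 = 10^(−2.38/10) = 0.5781
  Stage 2: F_2 = 10^(6.12/10) = 4.093, G_2 = 10^(−4.44/10) = 0.3597
  Stage 3: F_3 = 10^(3.87/10) = 2.438, G_3 = 10^(37.9/10) = 6166
Friis cascade:
  F = 1.730 + (4.093 − 1)/0.5781 + (2.438 − 1)/0.2080 = 13.99
NF = 10 log₁₀(13.99) = 11.46 dB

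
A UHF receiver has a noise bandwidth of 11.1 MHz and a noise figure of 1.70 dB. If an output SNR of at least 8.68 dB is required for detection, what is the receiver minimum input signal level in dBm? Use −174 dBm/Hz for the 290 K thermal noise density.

−93.2 dBm

Sensitivity = −174 + 10 log₁₀(B) + NF + SNR_min
= −174 + 70.45 + 1.70 + 8.68
= −93.17 dBm → −93.2 dBm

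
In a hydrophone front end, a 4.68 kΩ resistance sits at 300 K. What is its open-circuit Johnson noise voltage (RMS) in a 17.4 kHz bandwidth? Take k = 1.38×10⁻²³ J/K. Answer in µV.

V_n = √(4kTRB)
4kTRB = 4 × 1.38×10⁻²³ × 300 × 4.68×10³ × 1.74×10⁴ = 1.35×10⁻¹² V²
V_n = √(1.35×10⁻¹²) = 1.16×10⁻⁶ V = 1.16 µV

1.16 µV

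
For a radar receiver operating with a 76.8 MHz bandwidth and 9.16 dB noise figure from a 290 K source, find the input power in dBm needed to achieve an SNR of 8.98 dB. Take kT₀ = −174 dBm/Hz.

−77.0 dBm

Sensitivity = −174 + 10 log₁₀(B) + NF + SNR_min
= −174 + 78.85 + 9.16 + 8.98
= −77.01 dBm → −77.0 dBm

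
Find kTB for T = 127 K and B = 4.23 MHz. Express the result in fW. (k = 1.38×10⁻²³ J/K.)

7.41 fW

P_n = kTB = 1.38×10⁻²³ × 127 × 4.23×10⁶ = 7.41×10⁻¹⁵ W = 7.41 fW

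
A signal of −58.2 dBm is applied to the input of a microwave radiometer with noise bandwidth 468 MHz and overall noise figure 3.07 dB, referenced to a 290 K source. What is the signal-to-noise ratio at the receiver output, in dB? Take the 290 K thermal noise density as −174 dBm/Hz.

Noise floor: N = −174 + 10 log₁₀(B) + NF
10 log₁₀(4.68×10⁸) = 86.7 dB
N = −174 + 86.7 + 3.07 = −84.23 dBm
SNR = P_sig − N = −58.2 − (−84.23) = 26.03 dB → 26.0 dB

26.0 dB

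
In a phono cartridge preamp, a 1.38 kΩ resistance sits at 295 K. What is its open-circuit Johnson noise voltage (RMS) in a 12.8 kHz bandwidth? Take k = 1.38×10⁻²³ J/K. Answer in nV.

536 nV

V_n = √(4kTRB)
4kTRB = 4 × 1.38×10⁻²³ × 295 × 1.38×10³ × 1.28×10⁴ = 2.88×10⁻¹³ V²
V_n = √(2.88×10⁻¹³) = 5.36×10⁻⁷ V = 536 nV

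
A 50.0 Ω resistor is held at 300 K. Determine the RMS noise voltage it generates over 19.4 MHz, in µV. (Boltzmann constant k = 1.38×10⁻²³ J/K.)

4.01 µV

V_n = √(4kTRB)
4kTRB = 4 × 1.38×10⁻²³ × 300 × 5.00×10¹ × 1.94×10⁷ = 1.61×10⁻¹¹ V²
V_n = √(1.61×10⁻¹¹) = 4.01×10⁻⁶ V = 4.01 µV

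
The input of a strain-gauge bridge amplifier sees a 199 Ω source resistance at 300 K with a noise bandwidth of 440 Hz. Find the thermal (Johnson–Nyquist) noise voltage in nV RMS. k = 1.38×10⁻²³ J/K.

V_n = √(4kTRB)
4kTRB = 4 × 1.38×10⁻²³ × 300 × 1.99×10² × 4.40×10² = 1.45×10⁻¹⁵ V²
V_n = √(1.45×10⁻¹⁵) = 3.81×10⁻⁸ V = 38.1 nV

38.1 nV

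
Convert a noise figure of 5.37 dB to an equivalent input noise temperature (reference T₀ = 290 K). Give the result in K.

709 K

F = 10^(5.37/10) = 3.4435
T_e = (F − 1)·T₀ = (3.4435 − 1) × 290 = 709 K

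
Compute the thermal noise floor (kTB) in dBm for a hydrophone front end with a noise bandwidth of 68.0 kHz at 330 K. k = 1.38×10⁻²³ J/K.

−125.1 dBm

P_n = kTB = 1.38×10⁻²³ × 330 × 6.80×10⁴ = 3.10×10⁻¹⁶ W
In dBm: 10 log₁₀(3.10×10⁻¹⁶ / 10⁻³) = −125.1 dBm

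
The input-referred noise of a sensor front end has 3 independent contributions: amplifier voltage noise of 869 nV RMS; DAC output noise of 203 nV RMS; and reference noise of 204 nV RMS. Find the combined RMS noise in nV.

915 nV

Uncorrelated sources add in power (mean-square): V_tot = √(ΣV_i²)
V_tot = √[(8.69×10⁻⁷)² + (2.03×10⁻⁷)² + (2.04×10⁻⁷)²] = 9.15×10⁻⁷ V = 915 nV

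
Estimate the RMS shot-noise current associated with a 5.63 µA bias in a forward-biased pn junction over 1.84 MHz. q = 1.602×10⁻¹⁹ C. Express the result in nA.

I_n = √(2qI·B)
2qI·B = 2 × 1.602×10⁻¹⁹ × 5.63×10⁻⁶ × 1.84×10⁶ = 3.32×10⁻¹⁸ A²
I_n = √(3.32×10⁻¹⁸) = 1.82×10⁻⁹ A = 1.82 nA

1.82 nA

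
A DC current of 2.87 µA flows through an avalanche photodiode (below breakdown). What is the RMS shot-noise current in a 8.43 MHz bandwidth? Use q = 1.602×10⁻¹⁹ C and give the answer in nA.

2.78 nA

I_n = √(2qI·B)
2qI·B = 2 × 1.602×10⁻¹⁹ × 2.87×10⁻⁶ × 8.43×10⁶ = 7.75×10⁻¹⁸ A²
I_n = √(7.75×10⁻¹⁸) = 2.78×10⁻⁹ A = 2.78 nA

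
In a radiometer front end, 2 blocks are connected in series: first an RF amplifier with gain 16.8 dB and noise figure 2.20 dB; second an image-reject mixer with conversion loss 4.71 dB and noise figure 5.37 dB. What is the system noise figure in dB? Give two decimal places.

Convert to linear (a loss of L dB is a gain of −L dB): F_i = 10^(NF_i/10), G_i = 10^(G_i,dB/10)
  Stage 1: F_1 = 10^(2.20/10) = 1.660, G_1 = 10^(16.8/10) = 47.86
  Stage 2: F_2 = 10^(5.37/10) = 3.443, G_2 = 10^(−4.71/10) = 0.3381
Friis cascade:
  F = 1.660 + (3.443 − 1)/47.86 = 1.711
NF = 10 log₁₀(1.711) = 2.33 dB

2.33 dB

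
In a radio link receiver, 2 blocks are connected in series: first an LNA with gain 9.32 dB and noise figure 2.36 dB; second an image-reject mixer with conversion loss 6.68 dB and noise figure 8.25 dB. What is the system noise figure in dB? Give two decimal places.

Convert to linear (a loss of L dB is a gain of −L dB): F_i = 10^(NF_i/10), G_i = 10^(G_i,dB/10)
  Stage 1: F_1 = 10^(2.36/10) = 1.722, G_1 = 10^(9.32/10) = 8.551
  Stage 2: F_2 = 10^(8.25/10) = 6.683, G_2 = 10^(−6.68/10) = 0.2148
Friis cascade:
  F = 1.722 + (6.683 − 1)/8.551 = 2.387
NF = 10 log₁₀(2.387) = 3.78 dB

3.78 dB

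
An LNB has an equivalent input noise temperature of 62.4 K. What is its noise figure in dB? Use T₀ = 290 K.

0.846 dB

F = 1 + T_e/T₀ = 1 + 62.4/290 = 1.21517
NF = 10 log₁₀(1.21517) = 0.846 dB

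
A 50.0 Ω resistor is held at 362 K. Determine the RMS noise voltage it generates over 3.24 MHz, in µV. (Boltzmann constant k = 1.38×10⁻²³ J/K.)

V_n = √(4kTRB)
4kTRB = 4 × 1.38×10⁻²³ × 362 × 5.00×10¹ × 3.24×10⁶ = 3.24×10⁻¹² V²
V_n = √(3.24×10⁻¹²) = 1.80×10⁻⁶ V = 1.80 µV

1.80 µV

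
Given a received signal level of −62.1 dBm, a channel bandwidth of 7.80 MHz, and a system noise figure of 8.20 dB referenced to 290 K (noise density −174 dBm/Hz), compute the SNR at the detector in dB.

34.8 dB

Noise floor: N = −174 + 10 log₁₀(B) + NF
10 log₁₀(7.80×10⁶) = 68.92 dB
N = −174 + 68.92 + 8.20 = −96.88 dBm
SNR = P_sig − N = −62.1 − (−96.88) = 34.78 dB → 34.8 dB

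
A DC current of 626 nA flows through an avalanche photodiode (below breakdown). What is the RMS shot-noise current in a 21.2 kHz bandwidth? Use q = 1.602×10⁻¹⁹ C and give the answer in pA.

I_n = √(2qI·B)
2qI·B = 2 × 1.602×10⁻¹⁹ × 6.26×10⁻⁷ × 2.12×10⁴ = 4.25×10⁻²¹ A²
I_n = √(4.25×10⁻²¹) = 6.52×10⁻¹¹ A = 65.2 pA

65.2 pA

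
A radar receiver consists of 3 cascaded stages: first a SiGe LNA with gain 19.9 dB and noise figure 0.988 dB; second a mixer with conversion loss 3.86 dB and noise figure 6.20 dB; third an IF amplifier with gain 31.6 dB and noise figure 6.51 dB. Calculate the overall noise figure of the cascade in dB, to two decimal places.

Convert to linear (a loss of L dB is a gain of −L dB): F_i = 10^(NF_i/10), G_i = 10^(G_i,dB/10)
  Stage 1: F_1 = 10^(0.988/10) = 1.255, G_1 = 10^(19.9/10) = 97.72
  Stage 2: F_2 = 10^(6.20/10) = 4.169, G_2 = 10^(−3.86/10) = 0.4111
  Stage 3: F_3 = 10^(6.51/10) = 4.477, G_3 = 10^(31.6/10) = 1445
Friis cascade:
  F = 1.255 + (4.169 − 1)/97.72 + (4.477 − 1)/40.18 = 1.374
NF = 10 log₁₀(1.374) = 1.38 dB

1.38 dB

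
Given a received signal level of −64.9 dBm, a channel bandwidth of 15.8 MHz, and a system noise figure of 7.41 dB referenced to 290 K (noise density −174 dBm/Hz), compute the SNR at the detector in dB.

Noise floor: N = −174 + 10 log₁₀(B) + NF
10 log₁₀(1.58×10⁷) = 71.99 dB
N = −174 + 71.99 + 7.41 = −94.60 dBm
SNR = P_sig − N = −64.9 − (−94.60) = 29.70 dB → 29.7 dB

29.7 dB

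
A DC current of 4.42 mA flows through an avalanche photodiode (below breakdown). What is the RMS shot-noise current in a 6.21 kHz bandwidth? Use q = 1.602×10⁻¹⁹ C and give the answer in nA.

I_n = √(2qI·B)
2qI·B = 2 × 1.602×10⁻¹⁹ × 4.42×10⁻³ × 6.21×10³ = 8.79×10⁻¹⁸ A²
I_n = √(8.79×10⁻¹⁸) = 2.97×10⁻⁹ A = 2.97 nA

2.97 nA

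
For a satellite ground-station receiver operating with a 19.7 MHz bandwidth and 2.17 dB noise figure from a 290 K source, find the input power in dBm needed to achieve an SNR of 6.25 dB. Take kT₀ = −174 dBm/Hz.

−92.6 dBm

Sensitivity = −174 + 10 log₁₀(B) + NF + SNR_min
= −174 + 72.94 + 2.17 + 6.25
= −92.64 dBm → −92.6 dBm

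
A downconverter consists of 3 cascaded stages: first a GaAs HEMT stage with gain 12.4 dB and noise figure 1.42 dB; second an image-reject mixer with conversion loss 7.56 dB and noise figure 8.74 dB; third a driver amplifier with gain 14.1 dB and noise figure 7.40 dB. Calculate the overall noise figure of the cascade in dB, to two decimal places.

5.10 dB

Convert to linear (a loss of L dB is a gain of −L dB): F_i = 10^(NF_i/10), G_i = 10^(G_i,dB/10)
  Stage 1: F_1 = 10^(1.42/10) = 1.387, G_1 = 10^(12.4/10) = 17.38
  Stage 2: F_2 = 10^(8.74/10) = 7.482, G_2 = 10^(−7.56/10) = 0.1754
  Stage 3: F_3 = 10^(7.40/10) = 5.495, G_3 = 10^(14.1/10) = 25.70
Friis cascade:
  F = 1.387 + (7.482 − 1)/17.38 + (5.495 − 1)/3.048 = 3.235
NF = 10 log₁₀(3.235) = 5.10 dB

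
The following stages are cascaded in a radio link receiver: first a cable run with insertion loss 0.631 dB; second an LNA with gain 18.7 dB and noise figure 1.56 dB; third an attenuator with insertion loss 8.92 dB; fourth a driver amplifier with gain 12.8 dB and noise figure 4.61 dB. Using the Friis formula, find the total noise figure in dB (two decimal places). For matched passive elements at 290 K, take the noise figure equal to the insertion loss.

2.99 dB

Convert to linear (a loss of L dB is a gain of −L dB): F_i = 10^(NF_i/10), G_i = 10^(G_i,dB/10)
  Stage 1: F_1 = 10^(0.631/10) = 1.156, G_1 = 10^(−0.631/10) = 0.8648
  Stage 2: F_2 = 10^(1.56/10) = 1.432, G_2 = 10^(18.7/10) = 74.13
  Stage 3: F_3 = 10^(8.92/10) = 7.798, G_3 = 10^(−8.92/10) = 0.1282
  Stage 4: F_4 = 10^(4.61/10) = 2.891, G_4 = 10^(12.8/10) = 19.05
Friis cascade:
  F = 1.156 + (1.432 − 1)/0.8648 + (7.798 − 1)/64.11 + (2.891 − 1)/8.221 = 1.992
NF = 10 log₁₀(1.992) = 2.99 dB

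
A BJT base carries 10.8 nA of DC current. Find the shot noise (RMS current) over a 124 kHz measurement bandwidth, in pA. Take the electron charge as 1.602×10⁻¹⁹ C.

20.7 pA

I_n = √(2qI·B)
2qI·B = 2 × 1.602×10⁻¹⁹ × 1.08×10⁻⁸ × 1.24×10⁵ = 4.29×10⁻²² A²
I_n = √(4.29×10⁻²²) = 2.07×10⁻¹¹ A = 20.7 pA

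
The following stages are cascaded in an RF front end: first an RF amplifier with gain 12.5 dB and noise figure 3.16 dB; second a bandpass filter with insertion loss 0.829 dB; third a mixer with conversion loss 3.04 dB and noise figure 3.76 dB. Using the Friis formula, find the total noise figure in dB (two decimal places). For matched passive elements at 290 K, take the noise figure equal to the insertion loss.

Convert to linear (a loss of L dB is a gain of −L dB): F_i = 10^(NF_i/10), G_i = 10^(G_i,dB/10)
  Stage 1: F_1 = 10^(3.16/10) = 2.070, G_1 = 10^(12.5/10) = 17.78
  Stage 2: F_2 = 10^(0.829/10) = 1.210, G_2 = 10^(−0.829/10) = 0.8262
  Stage 3: F_3 = 10^(3.76/10) = 2.377, G_3 = 10^(−3.04/10) = 0.4966
Friis cascade:
  F = 2.070 + (1.210 − 1)/17.78 + (2.377 − 1)/14.69 = 2.176
NF = 10 log₁₀(2.176) = 3.38 dB

3.38 dB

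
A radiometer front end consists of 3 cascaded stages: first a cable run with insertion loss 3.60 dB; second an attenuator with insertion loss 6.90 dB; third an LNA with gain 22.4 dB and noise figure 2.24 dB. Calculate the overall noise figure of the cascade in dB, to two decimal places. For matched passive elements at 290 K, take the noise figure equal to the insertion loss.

Convert to linear (a loss of L dB is a gain of −L dB): F_i = 10^(NF_i/10), G_i = 10^(G_i,dB/10)
  Stage 1: F_1 = 10^(3.60/10) = 2.291, G_1 = 10^(−3.60/10) = 0.4365
  Stage 2: F_2 = 10^(6.90/10) = 4.898, G_2 = 10^(−6.90/10) = 0.2042
  Stage 3: F_3 = 10^(2.24/10) = 1.675, G_3 = 10^(22.4/10) = 173.8
Friis cascade:
  F = 2.291 + (4.898 − 1)/0.4365 + (1.675 − 1)/0.08913 = 18.79
NF = 10 log₁₀(18.79) = 12.74 dB

12.74 dB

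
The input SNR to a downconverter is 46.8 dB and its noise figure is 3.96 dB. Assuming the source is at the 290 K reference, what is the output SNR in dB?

42.84 dB

By definition F = SNR_in/SNR_out, so in dB: SNR_out = SNR_in − NF
SNR_out = 46.8 − 3.96 = 42.84 dB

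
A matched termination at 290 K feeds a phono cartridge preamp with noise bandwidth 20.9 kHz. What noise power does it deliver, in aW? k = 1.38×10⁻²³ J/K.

P_n = kTB = 1.38×10⁻²³ × 290 × 2.09×10⁴ = 8.36×10⁻¹⁷ W = 83.6 aW

83.6 aW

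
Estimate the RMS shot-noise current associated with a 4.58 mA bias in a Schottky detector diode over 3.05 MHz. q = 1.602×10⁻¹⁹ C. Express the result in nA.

I_n = √(2qI·B)
2qI·B = 2 × 1.602×10⁻¹⁹ × 4.58×10⁻³ × 3.05×10⁶ = 4.48×10⁻¹⁵ A²
I_n = √(4.48×10⁻¹⁵) = 6.69×10⁻⁸ A = 66.9 nA

66.9 nA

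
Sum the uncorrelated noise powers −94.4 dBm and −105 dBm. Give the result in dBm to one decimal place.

Convert to linear, add, convert back:
P₁ = 3.63×10⁻¹³ W, P₂ = 3.16×10⁻¹⁴ W
P_tot = 3.95×10⁻¹³ W → 10 log₁₀(P_tot / 10⁻³) = −94.0 dBm

−94.0 dBm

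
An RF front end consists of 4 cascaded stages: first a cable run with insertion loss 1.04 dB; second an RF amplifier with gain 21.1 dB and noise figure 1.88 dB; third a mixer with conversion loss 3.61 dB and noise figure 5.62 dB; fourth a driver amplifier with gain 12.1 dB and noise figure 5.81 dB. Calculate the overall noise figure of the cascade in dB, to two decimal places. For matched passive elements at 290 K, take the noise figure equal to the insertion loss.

3.11 dB

Convert to linear (a loss of L dB is a gain of −L dB): F_i = 10^(NF_i/10), G_i = 10^(G_i,dB/10)
  Stage 1: F_1 = 10^(1.04/10) = 1.271, G_1 = 10^(−1.04/10) = 0.7870
  Stage 2: F_2 = 10^(1.88/10) = 1.542, G_2 = 10^(21.1/10) = 128.8
  Stage 3: F_3 = 10^(5.62/10) = 3.648, G_3 = 10^(−3.61/10) = 0.4355
  Stage 4: F_4 = 10^(5.81/10) = 3.811, G_4 = 10^(12.1/10) = 16.22
Friis cascade:
  F = 1.271 + (1.542 − 1)/0.7870 + (3.648 − 1)/101.4 + (3.811 − 1)/44.16 = 2.049
NF = 10 log₁₀(2.049) = 3.11 dB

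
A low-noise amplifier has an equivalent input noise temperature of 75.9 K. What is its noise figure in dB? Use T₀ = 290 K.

F = 1 + T_e/T₀ = 1 + 75.9/290 = 1.26172
NF = 10 log₁₀(1.26172) = 1.01 dB

1.01 dB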